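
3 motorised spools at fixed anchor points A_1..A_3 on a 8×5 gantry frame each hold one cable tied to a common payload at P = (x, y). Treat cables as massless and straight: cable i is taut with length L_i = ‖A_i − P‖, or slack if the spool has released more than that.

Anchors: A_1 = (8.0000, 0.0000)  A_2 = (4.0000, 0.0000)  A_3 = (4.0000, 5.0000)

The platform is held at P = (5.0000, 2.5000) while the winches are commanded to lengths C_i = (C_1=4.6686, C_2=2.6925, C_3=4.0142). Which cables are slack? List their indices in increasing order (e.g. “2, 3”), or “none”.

i=1: geometric 3.9051 vs commanded 4.6686 ⇒ slack
i=2: geometric 2.6926 vs commanded 2.6925 ⇒ taut
i=3: geometric 2.6926 vs commanded 4.0142 ⇒ slack

1, 3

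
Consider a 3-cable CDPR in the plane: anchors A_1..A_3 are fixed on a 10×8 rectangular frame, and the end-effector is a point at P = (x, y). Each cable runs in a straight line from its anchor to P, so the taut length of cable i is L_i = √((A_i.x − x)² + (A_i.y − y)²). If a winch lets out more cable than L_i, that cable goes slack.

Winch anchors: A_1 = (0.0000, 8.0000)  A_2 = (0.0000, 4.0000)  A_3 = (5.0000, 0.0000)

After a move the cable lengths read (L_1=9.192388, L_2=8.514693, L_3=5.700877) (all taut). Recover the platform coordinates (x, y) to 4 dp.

each cable: (A_i−P)·(A_i−P) = L_i²; let k_i = ‖A_i‖²−L_i²
k_1 = 0.0000+64.0000−84.5000 = -20.5000
row 1: 0.0000x + 8.0000y = 36.0000  (k_2=-56.5000)
row 2: -10.0000x + 16.0000y = -13.0000  (k_3=-7.5000)
Cramer on rows 1–2 → x = 8.5000, y = 4.5000

(8.5000, 4.5000)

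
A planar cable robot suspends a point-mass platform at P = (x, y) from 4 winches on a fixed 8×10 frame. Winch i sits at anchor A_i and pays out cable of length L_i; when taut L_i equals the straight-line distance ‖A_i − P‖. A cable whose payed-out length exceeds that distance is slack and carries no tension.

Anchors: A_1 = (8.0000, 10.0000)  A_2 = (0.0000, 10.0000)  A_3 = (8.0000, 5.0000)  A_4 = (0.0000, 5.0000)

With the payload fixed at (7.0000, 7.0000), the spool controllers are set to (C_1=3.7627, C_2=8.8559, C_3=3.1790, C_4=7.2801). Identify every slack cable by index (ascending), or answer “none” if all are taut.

1, 2, 3

i=1: geometric 3.1623 vs commanded 3.7627 ⇒ slack
i=2: geometric 7.6158 vs commanded 8.8559 ⇒ slack
i=3: geometric 2.2361 vs commanded 3.1790 ⇒ slack
i=4: geometric 7.2801 vs commanded 7.2801 ⇒ taut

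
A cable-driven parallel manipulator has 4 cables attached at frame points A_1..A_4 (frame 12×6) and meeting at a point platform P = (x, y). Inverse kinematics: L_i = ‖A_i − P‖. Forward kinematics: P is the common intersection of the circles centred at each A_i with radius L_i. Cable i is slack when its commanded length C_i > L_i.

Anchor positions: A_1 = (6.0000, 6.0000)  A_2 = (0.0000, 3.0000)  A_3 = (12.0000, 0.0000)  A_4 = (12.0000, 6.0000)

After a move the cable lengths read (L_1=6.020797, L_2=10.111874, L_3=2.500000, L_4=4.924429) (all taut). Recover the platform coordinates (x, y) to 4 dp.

expand ‖A_i−P‖²=L_i² and subtract eq 1 (c_i ≔ ‖A_i‖²−L_i²)
c_1 = 36.0000+36.0000−36.2500 = 35.7500
eq1−eq2 → [12.0000  6.0000]·P = 129.0000
eq1−eq3 → [-12.0000  12.0000]·P = -102.0000
eq1−eq4 → [-12.0000  0.0000]·P = -120.0000
2×2 solve → P = (10.0000, 1.5000)
check cable 4: ‖A_4−P‖² = 24.2500 ≈ L_4² = 24.2500 ✓

(10.0000, 1.5000)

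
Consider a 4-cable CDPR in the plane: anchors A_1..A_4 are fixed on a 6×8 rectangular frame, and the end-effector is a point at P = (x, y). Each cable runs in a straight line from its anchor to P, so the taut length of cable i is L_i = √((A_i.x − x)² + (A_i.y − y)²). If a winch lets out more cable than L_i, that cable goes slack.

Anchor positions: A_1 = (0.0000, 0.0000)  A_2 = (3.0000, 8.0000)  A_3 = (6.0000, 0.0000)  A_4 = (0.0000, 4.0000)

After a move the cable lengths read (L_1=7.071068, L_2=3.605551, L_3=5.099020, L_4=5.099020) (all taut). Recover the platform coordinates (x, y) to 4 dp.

each cable: (A_i−P)·(A_i−P) = L_i²; let k_i = ‖A_i‖²−L_i²
k_1 = 0.0000+0.0000−50.0000 = -50.0000
row 1: -6.0000x − 16.0000y = -110.0000  (k_2=60.0000)
row 2: -12.0000x + 0.0000y = -60.0000  (k_3=10.0000)
row 3: 0.0000x − 8.0000y = -40.0000  (k_4=-10.0000)
Cramer on rows 1–2 → x = 5.0000, y = 5.0000
check cable 4: ‖A_4−P‖² = 26.0000 ≈ L_4² = 26.0000 ✓

(5.0000, 5.0000)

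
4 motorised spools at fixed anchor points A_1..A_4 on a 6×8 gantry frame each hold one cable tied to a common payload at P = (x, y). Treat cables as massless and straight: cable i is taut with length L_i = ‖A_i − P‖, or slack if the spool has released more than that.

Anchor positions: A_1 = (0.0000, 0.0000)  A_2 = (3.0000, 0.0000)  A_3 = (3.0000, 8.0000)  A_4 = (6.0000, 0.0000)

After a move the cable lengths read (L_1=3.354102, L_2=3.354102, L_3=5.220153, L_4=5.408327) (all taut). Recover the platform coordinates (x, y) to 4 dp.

(1.5000, 3.0000)

each cable: (A_i−P)·(A_i−P) = L_i²; let k_i = ‖A_i‖²−L_i²
k_1 = 0.0000+0.0000−11.2500 = -11.2500
row 1: -6.0000x + 0.0000y = -9.0000  (k_2=-2.2500)
row 2: -6.0000x − 16.0000y = -57.0000  (k_3=45.7500)
row 3: -12.0000x + 0.0000y = -18.0000  (k_4=6.7500)
Cramer on rows 1–2 → x = 1.5000, y = 3.0000
check cable 4: ‖A_4−P‖² = 29.2500 ≈ L_4² = 29.2500 ✓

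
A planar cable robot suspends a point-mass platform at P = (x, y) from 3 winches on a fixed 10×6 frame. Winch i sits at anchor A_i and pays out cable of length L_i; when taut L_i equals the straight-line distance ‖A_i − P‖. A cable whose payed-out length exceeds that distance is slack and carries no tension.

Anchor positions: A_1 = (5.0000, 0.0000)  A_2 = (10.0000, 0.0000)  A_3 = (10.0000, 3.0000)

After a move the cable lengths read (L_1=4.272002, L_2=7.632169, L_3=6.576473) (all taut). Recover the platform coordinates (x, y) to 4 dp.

(3.5000, 4.0000)

each cable: (A_i−P)·(A_i−P) = L_i²; let q_i = ‖A_i‖²−L_i²
q_1 = 25.0000+0.0000−18.2500 = 6.7500
row 1: -10.0000x + 0.0000y = -35.0000  (q_2=41.7500)
row 2: -10.0000x − 6.0000y = -59.0000  (q_3=65.7500)
Cramer on rows 1–2 → x = 3.5000, y = 4.0000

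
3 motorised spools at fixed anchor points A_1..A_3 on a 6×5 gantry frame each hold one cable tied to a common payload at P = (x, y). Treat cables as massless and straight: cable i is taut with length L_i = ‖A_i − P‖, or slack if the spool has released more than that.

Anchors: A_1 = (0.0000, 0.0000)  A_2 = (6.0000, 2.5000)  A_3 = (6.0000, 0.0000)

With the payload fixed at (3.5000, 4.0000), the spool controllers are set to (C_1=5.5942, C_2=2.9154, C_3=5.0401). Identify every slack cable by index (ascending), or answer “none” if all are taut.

i=1: geometric 5.3151 vs commanded 5.5942 ⇒ slack
i=2: geometric 2.9155 vs commanded 2.9154 ⇒ taut
i=3: geometric 4.7170 vs commanded 5.0401 ⇒ slack

1, 3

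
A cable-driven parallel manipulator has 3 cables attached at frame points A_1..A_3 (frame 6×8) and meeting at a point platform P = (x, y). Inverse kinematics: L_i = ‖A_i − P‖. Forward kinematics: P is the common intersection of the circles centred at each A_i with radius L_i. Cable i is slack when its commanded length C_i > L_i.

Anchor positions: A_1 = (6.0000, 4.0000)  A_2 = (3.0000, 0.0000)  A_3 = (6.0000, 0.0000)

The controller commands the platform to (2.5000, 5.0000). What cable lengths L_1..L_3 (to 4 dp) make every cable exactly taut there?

L_1: Δ = A_1−P = (3.5000, -1.0000) → ‖Δ‖ = √13.2500 = 3.6401
L_2: Δ = A_2−P = (0.5000, -5.0000) → ‖Δ‖ = √25.2500 = 5.0249
L_3: Δ = A_3−P = (3.5000, -5.0000) → ‖Δ‖ = √37.2500 = 6.1033

(3.6401, 5.0249, 6.1033)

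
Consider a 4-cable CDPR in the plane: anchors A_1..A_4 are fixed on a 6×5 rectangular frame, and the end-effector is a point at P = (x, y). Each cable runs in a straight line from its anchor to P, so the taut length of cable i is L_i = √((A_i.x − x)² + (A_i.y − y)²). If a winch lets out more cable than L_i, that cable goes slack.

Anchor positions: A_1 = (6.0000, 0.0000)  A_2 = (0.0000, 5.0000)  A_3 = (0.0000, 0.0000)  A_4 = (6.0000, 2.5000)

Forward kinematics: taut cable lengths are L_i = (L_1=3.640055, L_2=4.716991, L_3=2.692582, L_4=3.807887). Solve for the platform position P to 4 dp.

(2.5000, 1.0000)

each cable: (A_i−P)·(A_i−P) = L_i²; let q_i = ‖A_i‖²−L_i²
q_1 = 36.0000+0.0000−13.2500 = 22.7500
row 1: 12.0000x − 10.0000y = 20.0000  (q_2=2.7500)
row 2: 12.0000x + 0.0000y = 30.0000  (q_3=-7.2500)
row 3: 0.0000x − 5.0000y = -5.0000  (q_4=27.7500)
Cramer on rows 1–2 → x = 2.5000, y = 1.0000
check cable 4: ‖A_4−P‖² = 14.5000 ≈ L_4² = 14.5000 ✓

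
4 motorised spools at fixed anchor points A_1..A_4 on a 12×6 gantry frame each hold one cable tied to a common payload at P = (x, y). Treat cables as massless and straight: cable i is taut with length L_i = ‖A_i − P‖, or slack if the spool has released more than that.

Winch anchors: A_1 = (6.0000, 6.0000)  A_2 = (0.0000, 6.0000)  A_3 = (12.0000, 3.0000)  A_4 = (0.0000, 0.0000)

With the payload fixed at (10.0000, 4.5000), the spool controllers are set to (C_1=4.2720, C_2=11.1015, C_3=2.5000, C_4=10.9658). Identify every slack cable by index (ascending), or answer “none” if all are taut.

i=1: geometric 4.2720 vs commanded 4.2720 ⇒ taut
i=2: geometric 10.1119 vs commanded 11.1015 ⇒ slack
i=3: geometric 2.5000 vs commanded 2.5000 ⇒ taut
i=4: geometric 10.9659 vs commanded 10.9658 ⇒ taut

2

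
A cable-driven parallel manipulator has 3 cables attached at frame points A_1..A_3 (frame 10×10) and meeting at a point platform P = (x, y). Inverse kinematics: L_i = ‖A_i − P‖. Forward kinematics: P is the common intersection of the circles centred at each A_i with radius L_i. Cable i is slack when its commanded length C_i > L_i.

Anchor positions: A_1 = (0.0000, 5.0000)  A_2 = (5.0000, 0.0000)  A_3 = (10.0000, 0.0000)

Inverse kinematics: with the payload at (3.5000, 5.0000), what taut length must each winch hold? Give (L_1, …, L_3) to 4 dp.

(3.5000, 5.2202, 8.2006)

L_1 = √((0.0000−3.5000)² + (5.0000−5.0000)²) = 3.5000
L_2 = √((5.0000−3.5000)² + (0.0000−5.0000)²) = 5.2202
L_3 = √((10.0000−3.5000)² + (0.0000−5.0000)²) = 8.2006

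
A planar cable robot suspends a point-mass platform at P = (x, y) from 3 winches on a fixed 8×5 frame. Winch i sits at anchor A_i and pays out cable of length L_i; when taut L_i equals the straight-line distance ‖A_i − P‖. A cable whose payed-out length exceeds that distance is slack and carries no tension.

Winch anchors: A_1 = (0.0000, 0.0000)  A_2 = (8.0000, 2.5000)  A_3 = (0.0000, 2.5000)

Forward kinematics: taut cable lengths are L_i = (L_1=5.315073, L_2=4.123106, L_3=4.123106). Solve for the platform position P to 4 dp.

circle eqns → linear via eq_j − eq_1; set k_j = A_j·A_j − L_j²
k_1 = 0.0000+0.0000−28.2500 = -28.2500
-16.0000·x − 5.0000·y = k_1−k_2 = -81.5000
0.0000·x − 5.0000·y = k_1−k_3 = -17.5000
solve first two rows → x=4.0000, y=3.5000

(4.0000, 3.5000)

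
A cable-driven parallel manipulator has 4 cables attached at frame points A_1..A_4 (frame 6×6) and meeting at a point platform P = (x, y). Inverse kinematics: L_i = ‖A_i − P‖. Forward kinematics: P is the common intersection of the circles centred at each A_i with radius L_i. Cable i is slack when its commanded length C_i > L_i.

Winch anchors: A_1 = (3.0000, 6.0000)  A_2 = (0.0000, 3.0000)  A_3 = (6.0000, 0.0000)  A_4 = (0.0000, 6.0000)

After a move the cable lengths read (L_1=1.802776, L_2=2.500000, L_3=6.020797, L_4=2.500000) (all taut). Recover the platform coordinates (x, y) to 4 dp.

(2.0000, 4.5000)

expand ‖A_i−P‖²=L_i² and subtract eq 1 (q_i ≔ ‖A_i‖²−L_i²)
q_1 = 9.0000+36.0000−3.2500 = 41.7500
eq1−eq2 → [6.0000  6.0000]·P = 39.0000
eq1−eq3 → [-6.0000  12.0000]·P = 42.0000
eq1−eq4 → [6.0000  0.0000]·P = 12.0000
2×2 solve → P = (2.0000, 4.5000)
check cable 4: ‖A_4−P‖² = 6.2500 ≈ L_4² = 6.2500 ✓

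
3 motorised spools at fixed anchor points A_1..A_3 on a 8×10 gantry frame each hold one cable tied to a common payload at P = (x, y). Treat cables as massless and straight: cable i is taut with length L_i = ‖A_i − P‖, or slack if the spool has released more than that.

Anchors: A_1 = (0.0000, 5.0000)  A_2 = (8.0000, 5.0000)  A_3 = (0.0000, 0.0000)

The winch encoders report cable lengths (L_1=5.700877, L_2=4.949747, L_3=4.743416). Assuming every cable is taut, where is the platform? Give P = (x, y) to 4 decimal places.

each cable: (A_i−P)·(A_i−P) = L_i²; let k_i = ‖A_i‖²−L_i²
k_1 = 0.0000+25.0000−32.5000 = -7.5000
row 1: -16.0000x + 0.0000y = -72.0000  (k_2=64.5000)
row 2: 0.0000x + 10.0000y = 15.0000  (k_3=-22.5000)
Cramer on rows 1–2 → x = 4.5000, y = 1.5000

(4.5000, 1.5000)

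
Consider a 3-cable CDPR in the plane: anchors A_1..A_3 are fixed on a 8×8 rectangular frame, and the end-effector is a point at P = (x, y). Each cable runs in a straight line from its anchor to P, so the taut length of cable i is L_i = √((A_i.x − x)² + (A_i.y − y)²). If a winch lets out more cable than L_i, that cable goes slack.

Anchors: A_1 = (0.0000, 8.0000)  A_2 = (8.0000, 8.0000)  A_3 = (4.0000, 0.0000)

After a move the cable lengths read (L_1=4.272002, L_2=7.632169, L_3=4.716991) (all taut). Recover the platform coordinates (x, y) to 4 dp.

circle eqns → linear via eq_j − eq_1; set k_j = A_j·A_j − L_j²
k_1 = 0.0000+64.0000−18.2500 = 45.7500
-16.0000·x + 0.0000·y = k_1−k_2 = -24.0000
-8.0000·x + 16.0000·y = k_1−k_3 = 52.0000
solve first two rows → x=1.5000, y=4.0000

(1.5000, 4.0000)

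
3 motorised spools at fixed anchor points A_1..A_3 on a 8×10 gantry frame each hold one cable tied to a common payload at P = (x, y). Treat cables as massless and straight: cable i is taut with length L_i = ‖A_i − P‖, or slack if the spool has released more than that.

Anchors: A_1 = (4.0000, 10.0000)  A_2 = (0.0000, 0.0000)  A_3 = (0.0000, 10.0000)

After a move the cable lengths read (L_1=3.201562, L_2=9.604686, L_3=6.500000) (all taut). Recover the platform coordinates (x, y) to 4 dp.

(6.0000, 7.5000)

expand ‖A_i−P‖²=L_i² and subtract eq 1 (c_i ≔ ‖A_i‖²−L_i²)
c_1 = 16.0000+100.0000−10.2500 = 105.7500
eq1−eq2 → [8.0000  20.0000]·P = 198.0000
eq1−eq3 → [8.0000  0.0000]·P = 48.0000
2×2 solve → P = (6.0000, 7.5000)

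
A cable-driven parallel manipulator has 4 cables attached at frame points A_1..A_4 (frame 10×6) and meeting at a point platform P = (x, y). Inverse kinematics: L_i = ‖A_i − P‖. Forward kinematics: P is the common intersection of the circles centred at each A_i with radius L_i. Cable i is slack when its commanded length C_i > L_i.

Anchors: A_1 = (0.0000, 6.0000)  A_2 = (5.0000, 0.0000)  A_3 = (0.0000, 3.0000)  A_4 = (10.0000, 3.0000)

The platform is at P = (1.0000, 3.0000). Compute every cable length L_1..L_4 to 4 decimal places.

(3.1623, 5.0000, 1.0000, 9.0000)

L_1: Δ = A_1−P = (-1.0000, 3.0000) → ‖Δ‖ = √10.0000 = 3.1623
L_2: Δ = A_2−P = (4.0000, -3.0000) → ‖Δ‖ = √25.0000 = 5.0000
L_3: Δ = A_3−P = (-1.0000, 0.0000) → ‖Δ‖ = √1.0000 = 1.0000
L_4: Δ = A_4−P = (9.0000, 0.0000) → ‖Δ‖ = √81.0000 = 9.0000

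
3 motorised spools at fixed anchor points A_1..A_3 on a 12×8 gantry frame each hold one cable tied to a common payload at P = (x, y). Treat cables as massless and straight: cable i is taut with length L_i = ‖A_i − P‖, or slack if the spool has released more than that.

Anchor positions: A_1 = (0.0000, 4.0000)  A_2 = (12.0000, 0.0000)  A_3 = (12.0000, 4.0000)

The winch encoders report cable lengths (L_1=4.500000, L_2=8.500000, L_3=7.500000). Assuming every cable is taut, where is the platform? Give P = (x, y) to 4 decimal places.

(4.5000, 4.0000)

expand ‖A_i−P‖²=L_i² and subtract eq 1 (k_i ≔ ‖A_i‖²−L_i²)
k_1 = 0.0000+16.0000−20.2500 = -4.2500
eq1−eq2 → [-24.0000  8.0000]·P = -76.0000
eq1−eq3 → [-24.0000  0.0000]·P = -108.0000
2×2 solve → P = (4.5000, 4.0000)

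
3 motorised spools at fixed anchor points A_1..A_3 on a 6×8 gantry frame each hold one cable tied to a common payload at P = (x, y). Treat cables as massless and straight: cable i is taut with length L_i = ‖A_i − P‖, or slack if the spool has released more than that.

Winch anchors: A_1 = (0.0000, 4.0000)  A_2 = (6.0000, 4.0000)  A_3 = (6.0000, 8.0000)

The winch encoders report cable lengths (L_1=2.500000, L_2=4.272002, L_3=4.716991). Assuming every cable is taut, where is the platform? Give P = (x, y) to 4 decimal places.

circle eqns → linear via eq_j − eq_1; set q_j = A_j·A_j − L_j²
q_1 = 0.0000+16.0000−6.2500 = 9.7500
-12.0000·x + 0.0000·y = q_1−q_2 = -24.0000
-12.0000·x − 8.0000·y = q_1−q_3 = -68.0000
solve first two rows → x=2.0000, y=5.5000

(2.0000, 5.5000)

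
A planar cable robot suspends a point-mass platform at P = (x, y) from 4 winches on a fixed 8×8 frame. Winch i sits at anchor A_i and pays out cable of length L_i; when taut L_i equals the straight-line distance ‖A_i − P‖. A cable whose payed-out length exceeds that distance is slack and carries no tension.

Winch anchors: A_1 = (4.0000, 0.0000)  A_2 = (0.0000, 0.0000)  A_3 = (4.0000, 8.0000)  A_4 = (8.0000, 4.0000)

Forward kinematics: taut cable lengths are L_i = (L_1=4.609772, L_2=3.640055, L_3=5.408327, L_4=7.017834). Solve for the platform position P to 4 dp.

(1.0000, 3.5000)

each cable: (A_i−P)·(A_i−P) = L_i²; let q_i = ‖A_i‖²−L_i²
q_1 = 16.0000+0.0000−21.2500 = -5.2500
row 1: 8.0000x + 0.0000y = 8.0000  (q_2=-13.2500)
row 2: 0.0000x − 16.0000y = -56.0000  (q_3=50.7500)
row 3: -8.0000x − 8.0000y = -36.0000  (q_4=30.7500)
Cramer on rows 1–2 → x = 1.0000, y = 3.5000
check cable 4: ‖A_4−P‖² = 49.2500 ≈ L_4² = 49.2500 ✓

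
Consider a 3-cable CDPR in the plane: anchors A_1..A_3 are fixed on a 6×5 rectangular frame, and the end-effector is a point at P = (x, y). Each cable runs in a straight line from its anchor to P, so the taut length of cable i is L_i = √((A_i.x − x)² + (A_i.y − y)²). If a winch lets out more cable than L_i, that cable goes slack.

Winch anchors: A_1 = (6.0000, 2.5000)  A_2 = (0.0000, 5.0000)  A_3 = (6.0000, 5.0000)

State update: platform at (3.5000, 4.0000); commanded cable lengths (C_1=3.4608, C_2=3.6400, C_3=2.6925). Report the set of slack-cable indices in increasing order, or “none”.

1

i=1: geometric 2.9155 vs commanded 3.4608 ⇒ slack
i=2: geometric 3.6401 vs commanded 3.6400 ⇒ taut
i=3: geometric 2.6926 vs commanded 2.6925 ⇒ taut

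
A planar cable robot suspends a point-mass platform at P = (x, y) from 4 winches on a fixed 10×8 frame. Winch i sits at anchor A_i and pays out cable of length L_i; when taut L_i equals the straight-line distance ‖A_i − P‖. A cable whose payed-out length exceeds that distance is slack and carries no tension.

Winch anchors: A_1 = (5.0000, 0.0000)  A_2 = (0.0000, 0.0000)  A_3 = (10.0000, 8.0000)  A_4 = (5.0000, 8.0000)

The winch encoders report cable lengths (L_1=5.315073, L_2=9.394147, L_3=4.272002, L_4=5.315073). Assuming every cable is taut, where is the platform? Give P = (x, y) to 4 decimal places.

expand ‖A_i−P‖²=L_i² and subtract eq 1 (q_i ≔ ‖A_i‖²−L_i²)
q_1 = 25.0000+0.0000−28.2500 = -3.2500
eq1−eq2 → [10.0000  0.0000]·P = 85.0000
eq1−eq3 → [-10.0000  -16.0000]·P = -149.0000
eq1−eq4 → [0.0000  -16.0000]·P = -64.0000
2×2 solve → P = (8.5000, 4.0000)
check cable 4: ‖A_4−P‖² = 28.2500 ≈ L_4² = 28.2500 ✓

(8.5000, 4.0000)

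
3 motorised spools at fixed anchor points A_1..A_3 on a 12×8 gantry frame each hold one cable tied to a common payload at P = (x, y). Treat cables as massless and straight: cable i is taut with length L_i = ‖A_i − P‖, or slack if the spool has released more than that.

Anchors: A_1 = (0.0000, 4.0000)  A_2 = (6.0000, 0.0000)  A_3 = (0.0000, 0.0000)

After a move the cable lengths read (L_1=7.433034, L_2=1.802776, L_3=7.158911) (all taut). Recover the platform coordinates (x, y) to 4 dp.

each cable: (A_i−P)·(A_i−P) = L_i²; let k_i = ‖A_i‖²−L_i²
k_1 = 0.0000+16.0000−55.2500 = -39.2500
row 1: -12.0000x + 8.0000y = -72.0000  (k_2=32.7500)
row 2: 0.0000x + 8.0000y = 12.0000  (k_3=-51.2500)
Cramer on rows 1–2 → x = 7.0000, y = 1.5000

(7.0000, 1.5000)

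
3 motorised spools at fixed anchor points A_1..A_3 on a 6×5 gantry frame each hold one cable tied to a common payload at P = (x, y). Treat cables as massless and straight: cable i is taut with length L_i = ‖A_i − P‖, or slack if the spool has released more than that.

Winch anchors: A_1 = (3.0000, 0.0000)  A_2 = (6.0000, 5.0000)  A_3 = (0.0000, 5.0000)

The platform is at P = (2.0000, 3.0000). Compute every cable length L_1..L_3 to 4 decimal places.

(3.1623, 4.4721, 2.8284)

L_1: Δ = A_1−P = (1.0000, -3.0000) → ‖Δ‖ = √10.0000 = 3.1623
L_2: Δ = A_2−P = (4.0000, 2.0000) → ‖Δ‖ = √20.0000 = 4.4721
L_3: Δ = A_3−P = (-2.0000, 2.0000) → ‖Δ‖ = √8.0000 = 2.8284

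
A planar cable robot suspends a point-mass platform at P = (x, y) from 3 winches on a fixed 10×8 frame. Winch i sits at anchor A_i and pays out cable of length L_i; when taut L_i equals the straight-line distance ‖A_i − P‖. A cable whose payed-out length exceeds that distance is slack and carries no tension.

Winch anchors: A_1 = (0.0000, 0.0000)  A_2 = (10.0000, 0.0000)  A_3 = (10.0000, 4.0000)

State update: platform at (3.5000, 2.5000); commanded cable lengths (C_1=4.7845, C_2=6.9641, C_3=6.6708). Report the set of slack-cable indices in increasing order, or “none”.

cable 1: L_1 = ‖A_1−P‖ = 4.3012;  C_1 = 4.7845 → slack
cable 2: L_2 = ‖A_2−P‖ = 6.9642;  C_2 = 6.9641 → taut
cable 3: L_3 = ‖A_3−P‖ = 6.6708;  C_3 = 6.6708 → taut

1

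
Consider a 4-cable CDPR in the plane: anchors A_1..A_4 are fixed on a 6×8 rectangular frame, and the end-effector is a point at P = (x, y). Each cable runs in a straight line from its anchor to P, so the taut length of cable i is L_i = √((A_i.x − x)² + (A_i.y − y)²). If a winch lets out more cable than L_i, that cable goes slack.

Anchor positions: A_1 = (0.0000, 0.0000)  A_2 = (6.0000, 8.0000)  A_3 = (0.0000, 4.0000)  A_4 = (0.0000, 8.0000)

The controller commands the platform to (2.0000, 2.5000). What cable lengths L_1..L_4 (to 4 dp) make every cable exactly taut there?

(3.2016, 6.8007, 2.5000, 5.8523)

L_1: Δ = A_1−P = (-2.0000, -2.5000) → ‖Δ‖ = √10.2500 = 3.2016
L_2: Δ = A_2−P = (4.0000, 5.5000) → ‖Δ‖ = √46.2500 = 6.8007
L_3: Δ = A_3−P = (-2.0000, 1.5000) → ‖Δ‖ = √6.2500 = 2.5000
L_4: Δ = A_4−P = (-2.0000, 5.5000) → ‖Δ‖ = √34.2500 = 5.8523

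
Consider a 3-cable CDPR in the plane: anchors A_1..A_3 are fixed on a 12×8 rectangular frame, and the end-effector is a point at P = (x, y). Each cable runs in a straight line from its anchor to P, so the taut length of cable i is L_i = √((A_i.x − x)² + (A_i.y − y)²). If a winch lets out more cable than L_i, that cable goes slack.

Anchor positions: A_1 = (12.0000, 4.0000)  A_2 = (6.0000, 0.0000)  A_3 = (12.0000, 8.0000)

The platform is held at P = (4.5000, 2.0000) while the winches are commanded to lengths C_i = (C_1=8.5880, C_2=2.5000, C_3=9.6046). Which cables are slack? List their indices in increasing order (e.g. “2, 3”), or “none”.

1

cable 1: L_1 = ‖A_1−P‖ = 7.7621;  C_1 = 8.5880 → slack
cable 2: L_2 = ‖A_2−P‖ = 2.5000;  C_2 = 2.5000 → taut
cable 3: L_3 = ‖A_3−P‖ = 9.6047;  C_3 = 9.6046 → taut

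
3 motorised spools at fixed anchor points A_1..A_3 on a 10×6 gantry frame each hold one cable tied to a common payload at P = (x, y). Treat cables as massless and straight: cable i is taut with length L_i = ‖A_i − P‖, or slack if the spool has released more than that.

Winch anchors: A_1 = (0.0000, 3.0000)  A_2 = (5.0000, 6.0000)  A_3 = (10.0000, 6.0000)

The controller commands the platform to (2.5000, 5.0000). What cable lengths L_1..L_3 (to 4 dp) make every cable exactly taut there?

L_1 = √((0.0000−2.5000)² + (3.0000−5.0000)²) = 3.2016
L_2 = √((5.0000−2.5000)² + (6.0000−5.0000)²) = 2.6926
L_3 = √((10.0000−2.5000)² + (6.0000−5.0000)²) = 7.5664

(3.2016, 2.6926, 7.5664)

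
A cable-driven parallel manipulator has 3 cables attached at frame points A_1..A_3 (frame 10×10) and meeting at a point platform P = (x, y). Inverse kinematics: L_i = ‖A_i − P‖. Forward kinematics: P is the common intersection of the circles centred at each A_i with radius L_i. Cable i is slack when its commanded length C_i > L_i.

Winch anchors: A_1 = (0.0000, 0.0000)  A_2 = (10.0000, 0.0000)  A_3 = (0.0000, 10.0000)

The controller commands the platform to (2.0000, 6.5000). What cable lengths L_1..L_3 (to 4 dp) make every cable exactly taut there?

(6.8007, 10.3078, 4.0311)

L_1: Δ = A_1−P = (-2.0000, -6.5000) → ‖Δ‖ = √46.2500 = 6.8007
L_2: Δ = A_2−P = (8.0000, -6.5000) → ‖Δ‖ = √106.2500 = 10.3078
L_3: Δ = A_3−P = (-2.0000, 3.5000) → ‖Δ‖ = √16.2500 = 4.0311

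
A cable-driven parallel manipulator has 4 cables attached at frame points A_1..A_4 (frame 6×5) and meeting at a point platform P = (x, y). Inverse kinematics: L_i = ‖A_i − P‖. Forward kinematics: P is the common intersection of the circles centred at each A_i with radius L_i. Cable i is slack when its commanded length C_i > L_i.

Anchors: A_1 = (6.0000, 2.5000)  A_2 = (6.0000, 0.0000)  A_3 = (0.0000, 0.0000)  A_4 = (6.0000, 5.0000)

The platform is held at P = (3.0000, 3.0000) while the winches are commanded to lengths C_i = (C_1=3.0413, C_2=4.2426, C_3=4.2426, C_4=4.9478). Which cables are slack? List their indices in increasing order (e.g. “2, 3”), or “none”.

cable 1: L_1 = ‖A_1−P‖ = 3.0414;  C_1 = 3.0413 → taut
cable 2: L_2 = ‖A_2−P‖ = 4.2426;  C_2 = 4.2426 → taut
cable 3: L_3 = ‖A_3−P‖ = 4.2426;  C_3 = 4.2426 → taut
cable 4: L_4 = ‖A_4−P‖ = 3.6056;  C_4 = 4.9478 → slack

4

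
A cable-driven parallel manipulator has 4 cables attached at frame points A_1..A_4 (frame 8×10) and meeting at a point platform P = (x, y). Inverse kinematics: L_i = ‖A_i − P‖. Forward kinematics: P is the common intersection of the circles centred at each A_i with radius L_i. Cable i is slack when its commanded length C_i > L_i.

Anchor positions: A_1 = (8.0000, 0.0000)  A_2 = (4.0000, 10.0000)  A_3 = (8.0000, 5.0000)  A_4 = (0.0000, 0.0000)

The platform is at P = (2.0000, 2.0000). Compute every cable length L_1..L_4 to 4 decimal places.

(6.3246, 8.2462, 6.7082, 2.8284)

L_1: Δ = A_1−P = (6.0000, -2.0000) → ‖Δ‖ = √40.0000 = 6.3246
L_2: Δ = A_2−P = (2.0000, 8.0000) → ‖Δ‖ = √68.0000 = 8.2462
L_3: Δ = A_3−P = (6.0000, 3.0000) → ‖Δ‖ = √45.0000 = 6.7082
L_4: Δ = A_4−P = (-2.0000, -2.0000) → ‖Δ‖ = √8.0000 = 2.8284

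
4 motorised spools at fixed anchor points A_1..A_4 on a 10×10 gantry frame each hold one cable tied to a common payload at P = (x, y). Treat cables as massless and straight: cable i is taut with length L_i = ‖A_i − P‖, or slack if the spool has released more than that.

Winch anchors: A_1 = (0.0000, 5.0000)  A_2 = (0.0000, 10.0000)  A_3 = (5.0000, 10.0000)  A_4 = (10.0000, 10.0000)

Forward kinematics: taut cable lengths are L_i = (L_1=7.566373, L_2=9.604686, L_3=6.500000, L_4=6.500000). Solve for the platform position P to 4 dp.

expand ‖A_i−P‖²=L_i² and subtract eq 1 (c_i ≔ ‖A_i‖²−L_i²)
c_1 = 0.0000+25.0000−57.2500 = -32.2500
eq1−eq2 → [0.0000  -10.0000]·P = -40.0000
eq1−eq3 → [-10.0000  -10.0000]·P = -115.0000
eq1−eq4 → [-20.0000  -10.0000]·P = -190.0000
2×2 solve → P = (7.5000, 4.0000)
check cable 4: ‖A_4−P‖² = 42.2500 ≈ L_4² = 42.2500 ✓

(7.5000, 4.0000)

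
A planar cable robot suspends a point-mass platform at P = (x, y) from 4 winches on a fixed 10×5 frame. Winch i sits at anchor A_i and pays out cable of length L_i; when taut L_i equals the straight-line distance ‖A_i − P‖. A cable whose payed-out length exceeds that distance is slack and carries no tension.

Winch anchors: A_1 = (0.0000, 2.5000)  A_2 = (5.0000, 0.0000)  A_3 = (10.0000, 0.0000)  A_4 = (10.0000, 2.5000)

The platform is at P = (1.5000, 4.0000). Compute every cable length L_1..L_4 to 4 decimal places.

(2.1213, 5.3151, 9.3941, 8.6313)

L_1: Δ = A_1−P = (-1.5000, -1.5000) → ‖Δ‖ = √4.5000 = 2.1213
L_2: Δ = A_2−P = (3.5000, -4.0000) → ‖Δ‖ = √28.2500 = 5.3151
L_3: Δ = A_3−P = (8.5000, -4.0000) → ‖Δ‖ = √88.2500 = 9.3941
L_4: Δ = A_4−P = (8.5000, -1.5000) → ‖Δ‖ = √74.5000 = 8.6313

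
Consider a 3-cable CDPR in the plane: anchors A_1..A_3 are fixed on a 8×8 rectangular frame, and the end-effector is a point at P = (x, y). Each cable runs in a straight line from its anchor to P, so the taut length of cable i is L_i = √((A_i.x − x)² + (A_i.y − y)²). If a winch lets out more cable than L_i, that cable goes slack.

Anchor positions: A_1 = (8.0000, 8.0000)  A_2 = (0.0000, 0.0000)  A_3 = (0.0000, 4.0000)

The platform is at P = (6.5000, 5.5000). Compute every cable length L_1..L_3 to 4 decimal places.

(2.9155, 8.5147, 6.6708)

cable 1: Δx=1.5000, Δy=2.5000; L_1 = √(Δx²+Δy²) = 2.9155
cable 2: Δx=-6.5000, Δy=-5.5000; L_2 = √(Δx²+Δy²) = 8.5147
cable 3: Δx=-6.5000, Δy=-1.5000; L_3 = √(Δx²+Δy²) = 6.6708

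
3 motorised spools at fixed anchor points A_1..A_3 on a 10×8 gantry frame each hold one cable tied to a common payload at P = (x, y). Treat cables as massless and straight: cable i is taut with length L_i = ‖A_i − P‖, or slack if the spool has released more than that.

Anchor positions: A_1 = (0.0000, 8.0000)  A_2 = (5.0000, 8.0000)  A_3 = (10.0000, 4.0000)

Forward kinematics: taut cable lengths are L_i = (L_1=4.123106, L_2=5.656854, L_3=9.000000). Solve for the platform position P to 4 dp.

each cable: (A_i−P)·(A_i−P) = L_i²; let k_i = ‖A_i‖²−L_i²
k_1 = 0.0000+64.0000−17.0000 = 47.0000
row 1: -10.0000x + 0.0000y = -10.0000  (k_2=57.0000)
row 2: -20.0000x + 8.0000y = 12.0000  (k_3=35.0000)
Cramer on rows 1–2 → x = 1.0000, y = 4.0000

(1.0000, 4.0000)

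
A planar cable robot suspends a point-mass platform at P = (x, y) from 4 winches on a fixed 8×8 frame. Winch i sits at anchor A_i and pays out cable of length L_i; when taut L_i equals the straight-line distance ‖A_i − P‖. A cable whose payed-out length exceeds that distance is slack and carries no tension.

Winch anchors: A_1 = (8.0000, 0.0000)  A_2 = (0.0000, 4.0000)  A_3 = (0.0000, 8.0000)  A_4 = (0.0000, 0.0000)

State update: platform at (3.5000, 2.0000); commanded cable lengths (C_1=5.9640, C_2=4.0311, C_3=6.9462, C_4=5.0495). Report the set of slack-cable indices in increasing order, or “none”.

cable 1: L_1 = ‖A_1−P‖ = 4.9244;  C_1 = 5.9640 → slack
cable 2: L_2 = ‖A_2−P‖ = 4.0311;  C_2 = 4.0311 → taut
cable 3: L_3 = ‖A_3−P‖ = 6.9462;  C_3 = 6.9462 → taut
cable 4: L_4 = ‖A_4−P‖ = 4.0311;  C_4 = 5.0495 → slack

1, 4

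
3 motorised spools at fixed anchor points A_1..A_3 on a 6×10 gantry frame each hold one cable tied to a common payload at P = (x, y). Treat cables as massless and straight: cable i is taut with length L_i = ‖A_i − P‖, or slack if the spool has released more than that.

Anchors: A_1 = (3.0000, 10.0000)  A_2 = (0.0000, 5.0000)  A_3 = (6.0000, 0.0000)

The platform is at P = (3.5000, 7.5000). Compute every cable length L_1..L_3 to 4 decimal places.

(2.5495, 4.3012, 7.9057)

L_1: Δ = A_1−P = (-0.5000, 2.5000) → ‖Δ‖ = √6.5000 = 2.5495
L_2: Δ = A_2−P = (-3.5000, -2.5000) → ‖Δ‖ = √18.5000 = 4.3012
L_3: Δ = A_3−P = (2.5000, -7.5000) → ‖Δ‖ = √62.5000 = 7.9057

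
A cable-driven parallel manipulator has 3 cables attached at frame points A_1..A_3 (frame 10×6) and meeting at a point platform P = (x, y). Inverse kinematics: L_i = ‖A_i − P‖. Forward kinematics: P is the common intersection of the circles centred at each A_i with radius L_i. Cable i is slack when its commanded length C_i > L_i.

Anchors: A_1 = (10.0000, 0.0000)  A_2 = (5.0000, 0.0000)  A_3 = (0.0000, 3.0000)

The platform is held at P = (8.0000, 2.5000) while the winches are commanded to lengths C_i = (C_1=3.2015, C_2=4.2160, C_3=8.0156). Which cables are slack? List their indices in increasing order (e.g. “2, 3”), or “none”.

cable 1: √((2.0000)²+(-2.5000)²)=3.2016, C_1=3.2015: taut
cable 2: √((-3.0000)²+(-2.5000)²)=3.9051, C_2=4.2160: slack
cable 3: √((-8.0000)²+(0.5000)²)=8.0156, C_3=8.0156: taut

2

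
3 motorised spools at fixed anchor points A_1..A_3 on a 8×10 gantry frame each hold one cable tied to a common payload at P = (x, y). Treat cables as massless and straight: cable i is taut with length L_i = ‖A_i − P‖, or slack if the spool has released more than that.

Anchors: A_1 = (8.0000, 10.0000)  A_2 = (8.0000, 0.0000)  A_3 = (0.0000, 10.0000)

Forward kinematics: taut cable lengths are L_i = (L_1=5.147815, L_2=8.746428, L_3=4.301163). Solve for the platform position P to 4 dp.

(3.5000, 7.5000)

circle eqns → linear via eq_j − eq_1; set q_j = A_j·A_j − L_j²
q_1 = 64.0000+100.0000−26.5000 = 137.5000
0.0000·x + 20.0000·y = q_1−q_2 = 150.0000
16.0000·x + 0.0000·y = q_1−q_3 = 56.0000
solve first two rows → x=3.5000, y=7.5000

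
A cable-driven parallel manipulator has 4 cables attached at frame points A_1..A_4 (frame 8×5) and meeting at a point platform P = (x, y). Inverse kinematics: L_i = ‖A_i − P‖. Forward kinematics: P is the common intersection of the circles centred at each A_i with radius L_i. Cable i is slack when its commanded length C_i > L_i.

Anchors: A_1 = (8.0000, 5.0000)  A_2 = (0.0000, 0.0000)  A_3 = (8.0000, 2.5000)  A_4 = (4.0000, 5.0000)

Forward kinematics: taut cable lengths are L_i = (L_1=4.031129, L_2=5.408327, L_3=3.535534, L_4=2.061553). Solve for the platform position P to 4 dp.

(4.5000, 3.0000)

circle eqns → linear via eq_j − eq_1; set c_j = A_j·A_j − L_j²
c_1 = 64.0000+25.0000−16.2500 = 72.7500
16.0000·x + 10.0000·y = c_1−c_2 = 102.0000
0.0000·x + 5.0000·y = c_1−c_3 = 15.0000
8.0000·x + 0.0000·y = c_1−c_4 = 36.0000
solve first two rows → x=4.5000, y=3.0000
check cable 4: ‖A_4−P‖² = 4.2500 ≈ L_4² = 4.2500 ✓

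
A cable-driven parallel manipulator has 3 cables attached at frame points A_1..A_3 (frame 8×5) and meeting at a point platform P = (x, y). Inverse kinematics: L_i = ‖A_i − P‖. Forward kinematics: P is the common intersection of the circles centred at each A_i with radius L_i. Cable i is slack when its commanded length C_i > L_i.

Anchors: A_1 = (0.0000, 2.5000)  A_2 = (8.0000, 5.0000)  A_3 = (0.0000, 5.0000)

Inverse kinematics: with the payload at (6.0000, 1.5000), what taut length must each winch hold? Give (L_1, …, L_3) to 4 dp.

(6.0828, 4.0311, 6.9462)

L_1 = √((0.0000−6.0000)² + (2.5000−1.5000)²) = 6.0828
L_2 = √((8.0000−6.0000)² + (5.0000−1.5000)²) = 4.0311
L_3 = √((0.0000−6.0000)² + (5.0000−1.5000)²) = 6.9462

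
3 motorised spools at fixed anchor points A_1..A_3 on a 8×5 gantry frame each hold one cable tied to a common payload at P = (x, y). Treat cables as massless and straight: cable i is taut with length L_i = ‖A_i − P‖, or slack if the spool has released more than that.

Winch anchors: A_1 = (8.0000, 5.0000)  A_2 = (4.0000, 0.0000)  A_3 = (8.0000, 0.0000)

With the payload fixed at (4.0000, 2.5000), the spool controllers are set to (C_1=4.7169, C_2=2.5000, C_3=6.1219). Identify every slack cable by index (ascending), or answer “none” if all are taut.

3

cable 1: L_1 = ‖A_1−P‖ = 4.7170;  C_1 = 4.7169 → taut
cable 2: L_2 = ‖A_2−P‖ = 2.5000;  C_2 = 2.5000 → taut
cable 3: L_3 = ‖A_3−P‖ = 4.7170;  C_3 = 6.1219 → slack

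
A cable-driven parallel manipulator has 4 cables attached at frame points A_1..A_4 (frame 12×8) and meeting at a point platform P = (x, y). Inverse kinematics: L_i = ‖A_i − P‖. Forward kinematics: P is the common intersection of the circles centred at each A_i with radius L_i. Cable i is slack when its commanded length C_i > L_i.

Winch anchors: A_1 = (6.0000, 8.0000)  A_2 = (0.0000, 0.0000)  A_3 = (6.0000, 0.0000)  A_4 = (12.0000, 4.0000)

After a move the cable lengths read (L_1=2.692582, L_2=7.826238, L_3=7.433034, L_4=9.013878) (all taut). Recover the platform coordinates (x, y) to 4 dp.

each cable: (A_i−P)·(A_i−P) = L_i²; let c_i = ‖A_i‖²−L_i²
c_1 = 36.0000+64.0000−7.2500 = 92.7500
row 1: 12.0000x + 16.0000y = 154.0000  (c_2=-61.2500)
row 2: 0.0000x + 16.0000y = 112.0000  (c_3=-19.2500)
row 3: -12.0000x + 8.0000y = 14.0000  (c_4=78.7500)
Cramer on rows 1–2 → x = 3.5000, y = 7.0000
check cable 4: ‖A_4−P‖² = 81.2500 ≈ L_4² = 81.2500 ✓

(3.5000, 7.0000)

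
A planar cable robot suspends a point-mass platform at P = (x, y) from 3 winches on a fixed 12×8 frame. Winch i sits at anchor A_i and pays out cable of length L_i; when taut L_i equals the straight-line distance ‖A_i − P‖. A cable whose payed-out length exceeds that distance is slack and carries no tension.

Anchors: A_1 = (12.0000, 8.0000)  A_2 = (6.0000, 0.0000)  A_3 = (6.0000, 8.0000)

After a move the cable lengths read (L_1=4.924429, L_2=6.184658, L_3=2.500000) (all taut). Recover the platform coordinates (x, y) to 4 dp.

each cable: (A_i−P)·(A_i−P) = L_i²; let c_i = ‖A_i‖²−L_i²
c_1 = 144.0000+64.0000−24.2500 = 183.7500
row 1: 12.0000x + 16.0000y = 186.0000  (c_2=-2.2500)
row 2: 12.0000x + 0.0000y = 90.0000  (c_3=93.7500)
Cramer on rows 1–2 → x = 7.5000, y = 6.0000

(7.5000, 6.0000)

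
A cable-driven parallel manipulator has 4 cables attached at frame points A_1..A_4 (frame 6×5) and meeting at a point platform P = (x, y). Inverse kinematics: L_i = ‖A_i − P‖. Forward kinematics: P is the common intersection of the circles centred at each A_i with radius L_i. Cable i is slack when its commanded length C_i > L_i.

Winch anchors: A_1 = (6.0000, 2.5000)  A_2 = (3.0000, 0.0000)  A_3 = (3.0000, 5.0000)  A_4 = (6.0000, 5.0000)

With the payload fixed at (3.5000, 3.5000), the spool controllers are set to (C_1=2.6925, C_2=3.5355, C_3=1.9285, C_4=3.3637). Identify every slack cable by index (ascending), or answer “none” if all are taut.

cable 1: L_1 = ‖A_1−P‖ = 2.6926;  C_1 = 2.6925 → taut
cable 2: L_2 = ‖A_2−P‖ = 3.5355;  C_2 = 3.5355 → taut
cable 3: L_3 = ‖A_3−P‖ = 1.5811;  C_3 = 1.9285 → slack
cable 4: L_4 = ‖A_4−P‖ = 2.9155;  C_4 = 3.3637 → slack

3, 4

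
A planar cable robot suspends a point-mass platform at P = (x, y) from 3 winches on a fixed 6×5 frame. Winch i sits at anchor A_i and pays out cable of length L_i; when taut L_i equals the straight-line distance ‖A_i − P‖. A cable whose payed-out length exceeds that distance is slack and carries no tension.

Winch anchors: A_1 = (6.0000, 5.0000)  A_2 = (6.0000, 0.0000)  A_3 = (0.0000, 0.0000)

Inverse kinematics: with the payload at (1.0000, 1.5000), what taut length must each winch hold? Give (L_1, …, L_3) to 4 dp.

(6.1033, 5.2202, 1.8028)

L_1 = √((6.0000−1.0000)² + (5.0000−1.5000)²) = 6.1033
L_2 = √((6.0000−1.0000)² + (0.0000−1.5000)²) = 5.2202
L_3 = √((0.0000−1.0000)² + (0.0000−1.5000)²) = 1.8028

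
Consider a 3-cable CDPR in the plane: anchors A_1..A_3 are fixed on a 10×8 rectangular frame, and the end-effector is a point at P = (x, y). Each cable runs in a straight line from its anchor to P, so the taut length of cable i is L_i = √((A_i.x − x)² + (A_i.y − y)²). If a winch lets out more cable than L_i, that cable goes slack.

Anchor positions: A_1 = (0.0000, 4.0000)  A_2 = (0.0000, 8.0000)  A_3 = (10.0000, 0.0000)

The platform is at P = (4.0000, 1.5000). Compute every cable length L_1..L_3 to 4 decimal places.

(4.7170, 7.6322, 6.1847)

L_1: Δ = A_1−P = (-4.0000, 2.5000) → ‖Δ‖ = √22.2500 = 4.7170
L_2: Δ = A_2−P = (-4.0000, 6.5000) → ‖Δ‖ = √58.2500 = 7.6322
L_3: Δ = A_3−P = (6.0000, -1.5000) → ‖Δ‖ = √38.2500 = 6.1847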